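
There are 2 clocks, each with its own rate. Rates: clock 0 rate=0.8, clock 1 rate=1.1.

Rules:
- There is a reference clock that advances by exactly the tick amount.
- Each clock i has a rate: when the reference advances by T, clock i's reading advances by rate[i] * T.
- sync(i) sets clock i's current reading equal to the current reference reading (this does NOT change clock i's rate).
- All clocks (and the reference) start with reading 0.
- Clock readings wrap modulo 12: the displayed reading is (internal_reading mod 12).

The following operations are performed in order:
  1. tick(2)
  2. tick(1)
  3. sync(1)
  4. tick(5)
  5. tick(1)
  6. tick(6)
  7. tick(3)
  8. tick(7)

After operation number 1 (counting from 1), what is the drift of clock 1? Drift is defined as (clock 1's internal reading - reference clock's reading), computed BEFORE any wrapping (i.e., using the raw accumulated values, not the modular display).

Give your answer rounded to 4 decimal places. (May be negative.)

Answer: 0.2000

Derivation:
After op 1 tick(2): ref=2.0000 raw=[1.6000 2.2000]
Drift of clock 1 after op 1: 2.2000 - 2.0000 = 0.2000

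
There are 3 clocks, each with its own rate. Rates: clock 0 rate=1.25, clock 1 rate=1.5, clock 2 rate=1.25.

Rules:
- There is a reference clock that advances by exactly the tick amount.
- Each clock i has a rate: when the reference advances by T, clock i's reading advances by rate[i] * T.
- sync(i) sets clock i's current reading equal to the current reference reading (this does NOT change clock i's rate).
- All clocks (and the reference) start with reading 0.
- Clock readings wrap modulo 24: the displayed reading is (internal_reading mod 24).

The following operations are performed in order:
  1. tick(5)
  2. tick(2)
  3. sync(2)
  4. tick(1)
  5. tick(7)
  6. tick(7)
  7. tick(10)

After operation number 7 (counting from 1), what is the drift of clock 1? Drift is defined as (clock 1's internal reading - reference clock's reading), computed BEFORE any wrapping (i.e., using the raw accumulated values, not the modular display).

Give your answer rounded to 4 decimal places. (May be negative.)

Answer: 16.0000

Derivation:
After op 1 tick(5): ref=5.0000 raw=[6.2500 7.5000 6.2500]
After op 2 tick(2): ref=7.0000 raw=[8.7500 10.5000 8.7500]
After op 3 sync(2): ref=7.0000 raw=[8.7500 10.5000 7.0000]
After op 4 tick(1): ref=8.0000 raw=[10.0000 12.0000 8.2500]
After op 5 tick(7): ref=15.0000 raw=[18.7500 22.5000 17.0000]
After op 6 tick(7): ref=22.0000 raw=[27.5000 33.0000 25.7500]
After op 7 tick(10): ref=32.0000 raw=[40.0000 48.0000 38.2500]
Drift of clock 1 after op 7: 48.0000 - 32.0000 = 16.0000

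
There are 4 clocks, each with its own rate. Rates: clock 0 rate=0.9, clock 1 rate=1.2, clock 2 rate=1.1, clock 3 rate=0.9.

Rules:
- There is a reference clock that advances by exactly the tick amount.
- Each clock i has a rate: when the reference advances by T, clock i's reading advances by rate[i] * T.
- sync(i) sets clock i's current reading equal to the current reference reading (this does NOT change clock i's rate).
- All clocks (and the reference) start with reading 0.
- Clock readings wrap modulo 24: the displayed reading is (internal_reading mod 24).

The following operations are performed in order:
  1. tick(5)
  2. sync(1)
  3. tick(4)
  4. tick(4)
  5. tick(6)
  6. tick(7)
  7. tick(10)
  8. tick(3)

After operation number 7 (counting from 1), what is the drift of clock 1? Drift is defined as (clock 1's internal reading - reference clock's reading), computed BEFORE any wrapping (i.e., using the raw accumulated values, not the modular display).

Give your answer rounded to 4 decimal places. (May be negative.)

Answer: 6.2000

Derivation:
After op 1 tick(5): ref=5.0000 raw=[4.5000 6.0000 5.5000 4.5000]
After op 2 sync(1): ref=5.0000 raw=[4.5000 5.0000 5.5000 4.5000]
After op 3 tick(4): ref=9.0000 raw=[8.1000 9.8000 9.9000 8.1000]
After op 4 tick(4): ref=13.0000 raw=[11.7000 14.6000 14.3000 11.7000]
After op 5 tick(6): ref=19.0000 raw=[17.1000 21.8000 20.9000 17.1000]
After op 6 tick(7): ref=26.0000 raw=[23.4000 30.2000 28.6000 23.4000]
After op 7 tick(10): ref=36.0000 raw=[32.4000 42.2000 39.6000 32.4000]
Drift of clock 1 after op 7: 42.2000 - 36.0000 = 6.2000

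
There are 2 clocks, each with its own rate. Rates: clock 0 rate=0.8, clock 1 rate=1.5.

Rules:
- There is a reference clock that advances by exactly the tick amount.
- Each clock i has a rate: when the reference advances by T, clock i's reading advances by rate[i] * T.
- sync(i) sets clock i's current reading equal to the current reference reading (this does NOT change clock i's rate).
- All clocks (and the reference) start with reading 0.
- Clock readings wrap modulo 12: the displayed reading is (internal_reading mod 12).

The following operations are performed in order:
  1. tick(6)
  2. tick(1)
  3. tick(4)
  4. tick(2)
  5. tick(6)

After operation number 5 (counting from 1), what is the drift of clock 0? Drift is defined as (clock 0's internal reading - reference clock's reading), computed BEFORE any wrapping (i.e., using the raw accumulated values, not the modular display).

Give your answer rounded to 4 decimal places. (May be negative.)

After op 1 tick(6): ref=6.0000 raw=[4.8000 9.0000]
After op 2 tick(1): ref=7.0000 raw=[5.6000 10.5000]
After op 3 tick(4): ref=11.0000 raw=[8.8000 16.5000]
After op 4 tick(2): ref=13.0000 raw=[10.4000 19.5000]
After op 5 tick(6): ref=19.0000 raw=[15.2000 28.5000]
Drift of clock 0 after op 5: 15.2000 - 19.0000 = -3.8000

Answer: -3.8000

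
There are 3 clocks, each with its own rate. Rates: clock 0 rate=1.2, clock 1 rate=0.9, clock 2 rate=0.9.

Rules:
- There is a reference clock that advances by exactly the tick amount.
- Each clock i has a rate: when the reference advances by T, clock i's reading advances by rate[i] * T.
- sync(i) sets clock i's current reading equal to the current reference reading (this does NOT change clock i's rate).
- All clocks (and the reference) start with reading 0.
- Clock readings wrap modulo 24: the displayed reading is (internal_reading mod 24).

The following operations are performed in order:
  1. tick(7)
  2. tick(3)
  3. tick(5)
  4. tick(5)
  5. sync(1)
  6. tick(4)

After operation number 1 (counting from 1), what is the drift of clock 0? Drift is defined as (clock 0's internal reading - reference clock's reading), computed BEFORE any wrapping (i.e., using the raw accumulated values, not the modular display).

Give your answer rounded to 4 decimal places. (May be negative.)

After op 1 tick(7): ref=7.0000 raw=[8.4000 6.3000 6.3000]
Drift of clock 0 after op 1: 8.4000 - 7.0000 = 1.4000

Answer: 1.4000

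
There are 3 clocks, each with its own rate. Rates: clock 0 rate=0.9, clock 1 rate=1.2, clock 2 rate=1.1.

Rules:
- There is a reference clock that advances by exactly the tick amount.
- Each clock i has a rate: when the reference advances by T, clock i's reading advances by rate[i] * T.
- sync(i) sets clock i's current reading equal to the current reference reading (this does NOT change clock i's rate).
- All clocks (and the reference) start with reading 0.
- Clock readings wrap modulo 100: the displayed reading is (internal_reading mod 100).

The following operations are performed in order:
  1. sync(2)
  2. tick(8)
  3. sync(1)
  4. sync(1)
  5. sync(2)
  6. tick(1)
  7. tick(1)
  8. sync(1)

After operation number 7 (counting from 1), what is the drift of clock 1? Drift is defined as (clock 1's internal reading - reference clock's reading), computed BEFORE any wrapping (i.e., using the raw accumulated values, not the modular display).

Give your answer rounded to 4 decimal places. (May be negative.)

After op 1 sync(2): ref=0.0000 raw=[0.0000 0.0000 0.0000]
After op 2 tick(8): ref=8.0000 raw=[7.2000 9.6000 8.8000]
After op 3 sync(1): ref=8.0000 raw=[7.2000 8.0000 8.8000]
After op 4 sync(1): ref=8.0000 raw=[7.2000 8.0000 8.8000]
After op 5 sync(2): ref=8.0000 raw=[7.2000 8.0000 8.0000]
After op 6 tick(1): ref=9.0000 raw=[8.1000 9.2000 9.1000]
After op 7 tick(1): ref=10.0000 raw=[9.0000 10.4000 10.2000]
Drift of clock 1 after op 7: 10.4000 - 10.0000 = 0.4000

Answer: 0.4000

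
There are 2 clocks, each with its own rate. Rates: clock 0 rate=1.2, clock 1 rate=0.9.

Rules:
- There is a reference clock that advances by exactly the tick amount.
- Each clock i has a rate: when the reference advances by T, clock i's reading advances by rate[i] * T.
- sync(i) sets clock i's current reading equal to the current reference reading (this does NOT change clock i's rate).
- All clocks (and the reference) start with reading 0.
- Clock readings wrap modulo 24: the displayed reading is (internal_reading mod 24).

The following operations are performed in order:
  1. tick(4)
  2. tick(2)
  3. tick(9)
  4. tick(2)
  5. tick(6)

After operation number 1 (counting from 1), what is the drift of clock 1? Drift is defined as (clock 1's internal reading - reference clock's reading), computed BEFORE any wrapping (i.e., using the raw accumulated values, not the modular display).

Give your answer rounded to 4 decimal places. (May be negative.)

Answer: -0.4000

Derivation:
After op 1 tick(4): ref=4.0000 raw=[4.8000 3.6000]
Drift of clock 1 after op 1: 3.6000 - 4.0000 = -0.4000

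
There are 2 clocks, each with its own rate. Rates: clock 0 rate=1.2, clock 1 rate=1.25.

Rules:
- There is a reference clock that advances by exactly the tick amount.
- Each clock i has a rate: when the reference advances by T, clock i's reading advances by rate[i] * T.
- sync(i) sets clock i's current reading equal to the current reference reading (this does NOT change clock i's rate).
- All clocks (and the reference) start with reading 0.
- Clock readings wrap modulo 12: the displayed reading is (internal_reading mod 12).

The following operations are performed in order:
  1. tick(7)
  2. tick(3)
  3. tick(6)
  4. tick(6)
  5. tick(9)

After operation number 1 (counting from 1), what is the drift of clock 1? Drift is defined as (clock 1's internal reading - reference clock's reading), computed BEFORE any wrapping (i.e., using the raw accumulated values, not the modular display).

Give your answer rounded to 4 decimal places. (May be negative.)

Answer: 1.7500

Derivation:
After op 1 tick(7): ref=7.0000 raw=[8.4000 8.7500]
Drift of clock 1 after op 1: 8.7500 - 7.0000 = 1.7500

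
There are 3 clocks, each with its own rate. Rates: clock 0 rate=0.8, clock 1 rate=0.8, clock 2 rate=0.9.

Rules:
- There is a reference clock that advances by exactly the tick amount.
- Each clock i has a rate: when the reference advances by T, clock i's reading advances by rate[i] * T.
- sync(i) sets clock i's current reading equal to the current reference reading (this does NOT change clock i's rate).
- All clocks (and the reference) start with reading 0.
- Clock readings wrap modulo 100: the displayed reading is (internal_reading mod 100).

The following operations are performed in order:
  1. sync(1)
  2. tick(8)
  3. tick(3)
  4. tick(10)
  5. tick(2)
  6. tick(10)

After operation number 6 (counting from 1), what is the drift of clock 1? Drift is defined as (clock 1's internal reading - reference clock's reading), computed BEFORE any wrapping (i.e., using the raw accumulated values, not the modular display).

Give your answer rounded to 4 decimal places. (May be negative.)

After op 1 sync(1): ref=0.0000 raw=[0.0000 0.0000 0.0000]
After op 2 tick(8): ref=8.0000 raw=[6.4000 6.4000 7.2000]
After op 3 tick(3): ref=11.0000 raw=[8.8000 8.8000 9.9000]
After op 4 tick(10): ref=21.0000 raw=[16.8000 16.8000 18.9000]
After op 5 tick(2): ref=23.0000 raw=[18.4000 18.4000 20.7000]
After op 6 tick(10): ref=33.0000 raw=[26.4000 26.4000 29.7000]
Drift of clock 1 after op 6: 26.4000 - 33.0000 = -6.6000

Answer: -6.6000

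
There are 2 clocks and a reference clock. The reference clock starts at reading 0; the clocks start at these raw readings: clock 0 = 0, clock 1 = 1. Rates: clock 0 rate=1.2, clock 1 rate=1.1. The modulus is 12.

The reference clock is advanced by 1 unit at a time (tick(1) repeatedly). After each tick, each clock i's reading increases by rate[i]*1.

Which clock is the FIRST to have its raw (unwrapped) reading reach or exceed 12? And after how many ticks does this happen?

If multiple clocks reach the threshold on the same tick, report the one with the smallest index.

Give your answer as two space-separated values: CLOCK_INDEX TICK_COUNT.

Answer: 0 10

Derivation:
clock 0: start=0, rate=1.2, needs 12-0 = 12; ticks = ceil(12/1.2) = ceil(10.0000) = 10; reading at tick 10 = 0 + 1.2*10 = 12.0000
clock 1: start=1, rate=1.1, needs 12-1 = 11; ticks = ceil(11/1.1) = ceil(10.0000) = 10; reading at tick 10 = 1 + 1.1*10 = 12.0000
Minimum tick count = 10; winners = [0, 1]; smallest index = 0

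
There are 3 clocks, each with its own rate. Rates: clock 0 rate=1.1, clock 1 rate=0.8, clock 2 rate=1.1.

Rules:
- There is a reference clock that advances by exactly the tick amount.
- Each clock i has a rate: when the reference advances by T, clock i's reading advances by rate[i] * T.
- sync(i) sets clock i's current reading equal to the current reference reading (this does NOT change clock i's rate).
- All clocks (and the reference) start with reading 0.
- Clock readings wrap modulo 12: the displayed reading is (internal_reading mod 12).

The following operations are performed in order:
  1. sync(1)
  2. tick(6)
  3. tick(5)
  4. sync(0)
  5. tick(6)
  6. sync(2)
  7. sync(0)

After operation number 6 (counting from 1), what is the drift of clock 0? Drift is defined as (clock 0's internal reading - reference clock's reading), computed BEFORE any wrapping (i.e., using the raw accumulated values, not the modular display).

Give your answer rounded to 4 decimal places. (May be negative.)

Answer: 0.6000

Derivation:
After op 1 sync(1): ref=0.0000 raw=[0.0000 0.0000 0.0000]
After op 2 tick(6): ref=6.0000 raw=[6.6000 4.8000 6.6000]
After op 3 tick(5): ref=11.0000 raw=[12.1000 8.8000 12.1000]
After op 4 sync(0): ref=11.0000 raw=[11.0000 8.8000 12.1000]
After op 5 tick(6): ref=17.0000 raw=[17.6000 13.6000 18.7000]
After op 6 sync(2): ref=17.0000 raw=[17.6000 13.6000 17.0000]
Drift of clock 0 after op 6: 17.6000 - 17.0000 = 0.6000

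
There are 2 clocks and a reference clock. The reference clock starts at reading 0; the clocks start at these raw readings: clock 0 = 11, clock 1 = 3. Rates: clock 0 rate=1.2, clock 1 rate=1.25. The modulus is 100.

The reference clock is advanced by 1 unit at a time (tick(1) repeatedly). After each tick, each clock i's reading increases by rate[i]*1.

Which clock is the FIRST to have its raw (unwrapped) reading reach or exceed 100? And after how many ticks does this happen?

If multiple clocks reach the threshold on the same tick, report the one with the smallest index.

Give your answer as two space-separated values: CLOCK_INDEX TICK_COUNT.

clock 0: start=11, rate=1.2, needs 100-11 = 89; ticks = ceil(89/1.2) = ceil(74.1667) = 75; reading at tick 75 = 11 + 1.2*75 = 101.0000
clock 1: start=3, rate=1.25, needs 100-3 = 97; ticks = ceil(97/1.25) = ceil(77.6000) = 78; reading at tick 78 = 3 + 1.25*78 = 100.5000
Minimum tick count = 75; winners = [0]; smallest index = 0

Answer: 0 75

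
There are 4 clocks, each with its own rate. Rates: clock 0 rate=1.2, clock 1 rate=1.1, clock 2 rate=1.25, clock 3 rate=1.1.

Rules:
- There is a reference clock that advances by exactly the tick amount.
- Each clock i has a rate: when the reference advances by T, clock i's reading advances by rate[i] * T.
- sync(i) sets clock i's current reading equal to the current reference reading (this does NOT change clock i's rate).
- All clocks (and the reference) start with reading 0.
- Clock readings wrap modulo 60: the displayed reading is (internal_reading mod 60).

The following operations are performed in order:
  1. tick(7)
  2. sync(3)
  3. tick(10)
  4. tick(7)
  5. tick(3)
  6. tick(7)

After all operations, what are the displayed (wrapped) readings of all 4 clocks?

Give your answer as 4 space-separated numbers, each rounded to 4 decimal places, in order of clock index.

After op 1 tick(7): ref=7.0000 raw=[8.4000 7.7000 8.7500 7.7000]
After op 2 sync(3): ref=7.0000 raw=[8.4000 7.7000 8.7500 7.0000]
After op 3 tick(10): ref=17.0000 raw=[20.4000 18.7000 21.2500 18.0000]
After op 4 tick(7): ref=24.0000 raw=[28.8000 26.4000 30.0000 25.7000]
After op 5 tick(3): ref=27.0000 raw=[32.4000 29.7000 33.7500 29.0000]
After op 6 tick(7): ref=34.0000 raw=[40.8000 37.4000 42.5000 36.7000]
Wrap final raw readings (mod 60): 40.8000 mod 60 = 40.8000; 37.4000 mod 60 = 37.4000; 42.5000 mod 60 = 42.5000; 36.7000 mod 60 = 36.7000

Answer: 40.8000 37.4000 42.5000 36.7000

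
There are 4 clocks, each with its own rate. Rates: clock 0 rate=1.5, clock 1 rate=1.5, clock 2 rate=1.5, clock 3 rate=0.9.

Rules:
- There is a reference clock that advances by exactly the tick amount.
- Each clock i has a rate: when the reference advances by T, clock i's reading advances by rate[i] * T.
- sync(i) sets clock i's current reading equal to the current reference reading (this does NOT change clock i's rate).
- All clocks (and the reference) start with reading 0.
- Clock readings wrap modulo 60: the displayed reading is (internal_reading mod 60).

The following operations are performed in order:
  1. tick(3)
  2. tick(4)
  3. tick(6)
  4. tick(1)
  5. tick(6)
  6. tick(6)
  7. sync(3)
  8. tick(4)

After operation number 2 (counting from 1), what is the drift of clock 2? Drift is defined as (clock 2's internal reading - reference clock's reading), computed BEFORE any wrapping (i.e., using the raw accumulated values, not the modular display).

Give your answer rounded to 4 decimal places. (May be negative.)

After op 1 tick(3): ref=3.0000 raw=[4.5000 4.5000 4.5000 2.7000]
After op 2 tick(4): ref=7.0000 raw=[10.5000 10.5000 10.5000 6.3000]
Drift of clock 2 after op 2: 10.5000 - 7.0000 = 3.5000

Answer: 3.5000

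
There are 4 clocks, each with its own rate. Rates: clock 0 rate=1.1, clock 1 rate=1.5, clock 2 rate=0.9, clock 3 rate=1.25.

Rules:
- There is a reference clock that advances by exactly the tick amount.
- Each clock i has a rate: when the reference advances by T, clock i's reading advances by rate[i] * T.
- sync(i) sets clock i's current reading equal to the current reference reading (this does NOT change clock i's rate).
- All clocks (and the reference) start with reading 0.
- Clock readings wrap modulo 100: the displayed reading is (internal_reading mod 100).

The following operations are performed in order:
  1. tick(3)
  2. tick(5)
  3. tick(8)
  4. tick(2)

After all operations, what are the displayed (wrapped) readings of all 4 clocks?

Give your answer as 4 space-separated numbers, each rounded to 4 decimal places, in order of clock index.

After op 1 tick(3): ref=3.0000 raw=[3.3000 4.5000 2.7000 3.7500]
After op 2 tick(5): ref=8.0000 raw=[8.8000 12.0000 7.2000 10.0000]
After op 3 tick(8): ref=16.0000 raw=[17.6000 24.0000 14.4000 20.0000]
After op 4 tick(2): ref=18.0000 raw=[19.8000 27.0000 16.2000 22.5000]
Wrap final raw readings (mod 100): 19.8000 mod 100 = 19.8000; 27.0000 mod 100 = 27.0000; 16.2000 mod 100 = 16.2000; 22.5000 mod 100 = 22.5000

Answer: 19.8000 27.0000 16.2000 22.5000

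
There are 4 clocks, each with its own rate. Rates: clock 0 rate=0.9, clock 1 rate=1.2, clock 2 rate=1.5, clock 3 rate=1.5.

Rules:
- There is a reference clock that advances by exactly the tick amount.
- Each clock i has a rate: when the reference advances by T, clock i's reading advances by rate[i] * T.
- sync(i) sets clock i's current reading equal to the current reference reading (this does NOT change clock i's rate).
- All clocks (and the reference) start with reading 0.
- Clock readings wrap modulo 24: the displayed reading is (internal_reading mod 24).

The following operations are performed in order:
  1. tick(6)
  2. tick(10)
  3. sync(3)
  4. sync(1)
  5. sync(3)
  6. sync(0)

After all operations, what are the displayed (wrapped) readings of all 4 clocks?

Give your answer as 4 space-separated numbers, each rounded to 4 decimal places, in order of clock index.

Answer: 16.0000 16.0000 0.0000 16.0000

Derivation:
After op 1 tick(6): ref=6.0000 raw=[5.4000 7.2000 9.0000 9.0000]
After op 2 tick(10): ref=16.0000 raw=[14.4000 19.2000 24.0000 24.0000]
After op 3 sync(3): ref=16.0000 raw=[14.4000 19.2000 24.0000 16.0000]
After op 4 sync(1): ref=16.0000 raw=[14.4000 16.0000 24.0000 16.0000]
After op 5 sync(3): ref=16.0000 raw=[14.4000 16.0000 24.0000 16.0000]
After op 6 sync(0): ref=16.0000 raw=[16.0000 16.0000 24.0000 16.0000]
Wrap final raw readings (mod 24): 16.0000 mod 24 = 16.0000; 16.0000 mod 24 = 16.0000; 24.0000 mod 24 = 0.0000; 16.0000 mod 24 = 16.0000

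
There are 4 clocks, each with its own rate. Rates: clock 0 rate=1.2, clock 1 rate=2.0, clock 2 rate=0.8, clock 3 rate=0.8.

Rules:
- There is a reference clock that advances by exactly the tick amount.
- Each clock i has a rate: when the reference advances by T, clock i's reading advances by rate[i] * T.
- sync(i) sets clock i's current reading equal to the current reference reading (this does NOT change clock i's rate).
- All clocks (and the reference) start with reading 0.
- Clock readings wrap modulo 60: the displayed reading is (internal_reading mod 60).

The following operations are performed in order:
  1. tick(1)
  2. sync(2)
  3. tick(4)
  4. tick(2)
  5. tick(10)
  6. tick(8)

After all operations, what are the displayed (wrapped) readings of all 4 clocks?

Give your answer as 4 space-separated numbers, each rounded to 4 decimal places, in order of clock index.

Answer: 30.0000 50.0000 20.2000 20.0000

Derivation:
After op 1 tick(1): ref=1.0000 raw=[1.2000 2.0000 0.8000 0.8000]
After op 2 sync(2): ref=1.0000 raw=[1.2000 2.0000 1.0000 0.8000]
After op 3 tick(4): ref=5.0000 raw=[6.0000 10.0000 4.2000 4.0000]
After op 4 tick(2): ref=7.0000 raw=[8.4000 14.0000 5.8000 5.6000]
After op 5 tick(10): ref=17.0000 raw=[20.4000 34.0000 13.8000 13.6000]
After op 6 tick(8): ref=25.0000 raw=[30.0000 50.0000 20.2000 20.0000]
Wrap final raw readings (mod 60): 30.0000 mod 60 = 30.0000; 50.0000 mod 60 = 50.0000; 20.2000 mod 60 = 20.2000; 20.0000 mod 60 = 20.0000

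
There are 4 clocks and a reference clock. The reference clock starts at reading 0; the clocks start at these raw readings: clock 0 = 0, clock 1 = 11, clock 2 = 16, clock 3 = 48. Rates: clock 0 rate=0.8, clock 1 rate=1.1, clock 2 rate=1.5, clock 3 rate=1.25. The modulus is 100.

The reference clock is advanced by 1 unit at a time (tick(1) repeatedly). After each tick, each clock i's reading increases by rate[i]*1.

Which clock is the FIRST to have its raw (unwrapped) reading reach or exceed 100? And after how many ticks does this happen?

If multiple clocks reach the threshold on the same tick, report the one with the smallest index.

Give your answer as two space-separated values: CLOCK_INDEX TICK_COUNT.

clock 0: start=0, rate=0.8, needs 100-0 = 100; ticks = ceil(100/0.8) = ceil(125.0000) = 125; reading at tick 125 = 0 + 0.8*125 = 100.0000
clock 1: start=11, rate=1.1, needs 100-11 = 89; ticks = ceil(89/1.1) = ceil(80.9091) = 81; reading at tick 81 = 11 + 1.1*81 = 100.1000
clock 2: start=16, rate=1.5, needs 100-16 = 84; ticks = ceil(84/1.5) = ceil(56.0000) = 56; reading at tick 56 = 16 + 1.5*56 = 100.0000
clock 3: start=48, rate=1.25, needs 100-48 = 52; ticks = ceil(52/1.25) = ceil(41.6000) = 42; reading at tick 42 = 48 + 1.25*42 = 100.5000
Minimum tick count = 42; winners = [3]; smallest index = 3

Answer: 3 42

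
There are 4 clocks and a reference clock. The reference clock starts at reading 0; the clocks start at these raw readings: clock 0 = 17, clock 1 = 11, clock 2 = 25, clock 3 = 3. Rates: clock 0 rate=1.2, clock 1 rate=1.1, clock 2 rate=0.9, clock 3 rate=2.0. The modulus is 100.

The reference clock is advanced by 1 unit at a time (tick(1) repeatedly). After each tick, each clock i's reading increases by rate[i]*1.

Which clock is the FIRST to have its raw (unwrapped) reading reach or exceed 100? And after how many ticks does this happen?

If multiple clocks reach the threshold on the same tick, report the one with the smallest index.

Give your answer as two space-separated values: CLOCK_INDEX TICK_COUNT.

Answer: 3 49

Derivation:
clock 0: start=17, rate=1.2, needs 100-17 = 83; ticks = ceil(83/1.2) = ceil(69.1667) = 70; reading at tick 70 = 17 + 1.2*70 = 101.0000
clock 1: start=11, rate=1.1, needs 100-11 = 89; ticks = ceil(89/1.1) = ceil(80.9091) = 81; reading at tick 81 = 11 + 1.1*81 = 100.1000
clock 2: start=25, rate=0.9, needs 100-25 = 75; ticks = ceil(75/0.9) = ceil(83.3333) = 84; reading at tick 84 = 25 + 0.9*84 = 100.6000
clock 3: start=3, rate=2.0, needs 100-3 = 97; ticks = ceil(97/2.0) = ceil(48.5000) = 49; reading at tick 49 = 3 + 2.0*49 = 101.0000
Minimum tick count = 49; winners = [3]; smallest index = 3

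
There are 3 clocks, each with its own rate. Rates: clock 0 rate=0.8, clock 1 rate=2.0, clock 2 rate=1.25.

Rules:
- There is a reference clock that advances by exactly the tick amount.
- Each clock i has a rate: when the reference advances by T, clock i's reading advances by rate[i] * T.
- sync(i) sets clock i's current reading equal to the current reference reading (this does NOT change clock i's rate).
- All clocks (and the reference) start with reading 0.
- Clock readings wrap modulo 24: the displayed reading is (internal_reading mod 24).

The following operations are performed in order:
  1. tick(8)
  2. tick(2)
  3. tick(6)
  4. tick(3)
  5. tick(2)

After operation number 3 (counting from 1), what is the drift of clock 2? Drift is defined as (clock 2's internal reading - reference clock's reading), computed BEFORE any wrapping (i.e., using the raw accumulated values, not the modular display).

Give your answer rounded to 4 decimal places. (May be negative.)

Answer: 4.0000

Derivation:
After op 1 tick(8): ref=8.0000 raw=[6.4000 16.0000 10.0000]
After op 2 tick(2): ref=10.0000 raw=[8.0000 20.0000 12.5000]
After op 3 tick(6): ref=16.0000 raw=[12.8000 32.0000 20.0000]
Drift of clock 2 after op 3: 20.0000 - 16.0000 = 4.0000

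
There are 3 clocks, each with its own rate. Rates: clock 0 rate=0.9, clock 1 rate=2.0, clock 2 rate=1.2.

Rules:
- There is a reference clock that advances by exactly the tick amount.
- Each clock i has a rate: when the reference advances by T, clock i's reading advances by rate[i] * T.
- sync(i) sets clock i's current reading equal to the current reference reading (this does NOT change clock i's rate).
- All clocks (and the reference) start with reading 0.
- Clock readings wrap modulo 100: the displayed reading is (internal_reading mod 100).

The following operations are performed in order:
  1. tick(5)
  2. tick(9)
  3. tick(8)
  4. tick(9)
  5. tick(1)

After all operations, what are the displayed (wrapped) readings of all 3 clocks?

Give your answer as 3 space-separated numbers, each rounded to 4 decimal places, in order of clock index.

Answer: 28.8000 64.0000 38.4000

Derivation:
After op 1 tick(5): ref=5.0000 raw=[4.5000 10.0000 6.0000]
After op 2 tick(9): ref=14.0000 raw=[12.6000 28.0000 16.8000]
After op 3 tick(8): ref=22.0000 raw=[19.8000 44.0000 26.4000]
After op 4 tick(9): ref=31.0000 raw=[27.9000 62.0000 37.2000]
After op 5 tick(1): ref=32.0000 raw=[28.8000 64.0000 38.4000]
Wrap final raw readings (mod 100): 28.8000 mod 100 = 28.8000; 64.0000 mod 100 = 64.0000; 38.4000 mod 100 = 38.4000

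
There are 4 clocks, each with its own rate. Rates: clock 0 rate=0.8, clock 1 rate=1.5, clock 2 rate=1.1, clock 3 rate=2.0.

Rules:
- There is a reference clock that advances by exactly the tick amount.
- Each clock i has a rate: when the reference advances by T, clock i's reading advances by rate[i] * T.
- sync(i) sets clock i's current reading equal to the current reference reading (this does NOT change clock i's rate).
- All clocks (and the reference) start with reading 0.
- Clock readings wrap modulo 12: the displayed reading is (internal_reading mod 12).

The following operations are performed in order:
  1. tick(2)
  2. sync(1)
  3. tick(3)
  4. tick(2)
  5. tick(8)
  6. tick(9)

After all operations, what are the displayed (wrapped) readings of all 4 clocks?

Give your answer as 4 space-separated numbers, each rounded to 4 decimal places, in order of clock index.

After op 1 tick(2): ref=2.0000 raw=[1.6000 3.0000 2.2000 4.0000]
After op 2 sync(1): ref=2.0000 raw=[1.6000 2.0000 2.2000 4.0000]
After op 3 tick(3): ref=5.0000 raw=[4.0000 6.5000 5.5000 10.0000]
After op 4 tick(2): ref=7.0000 raw=[5.6000 9.5000 7.7000 14.0000]
After op 5 tick(8): ref=15.0000 raw=[12.0000 21.5000 16.5000 30.0000]
After op 6 tick(9): ref=24.0000 raw=[19.2000 35.0000 26.4000 48.0000]
Wrap final raw readings (mod 12): 19.2000 mod 12 = 7.2000; 35.0000 mod 12 = 11.0000; 26.4000 mod 12 = 2.4000; 48.0000 mod 12 = 0.0000

Answer: 7.2000 11.0000 2.4000 0.0000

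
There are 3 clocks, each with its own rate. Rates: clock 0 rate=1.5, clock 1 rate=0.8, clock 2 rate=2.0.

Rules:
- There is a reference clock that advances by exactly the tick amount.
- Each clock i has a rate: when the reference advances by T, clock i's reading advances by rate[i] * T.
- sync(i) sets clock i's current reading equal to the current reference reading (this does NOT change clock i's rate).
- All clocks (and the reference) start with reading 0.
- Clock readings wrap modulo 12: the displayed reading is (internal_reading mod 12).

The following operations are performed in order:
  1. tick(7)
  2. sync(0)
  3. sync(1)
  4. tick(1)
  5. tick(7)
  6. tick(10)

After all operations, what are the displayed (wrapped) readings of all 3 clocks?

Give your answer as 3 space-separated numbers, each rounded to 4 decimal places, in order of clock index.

Answer: 10.0000 9.4000 2.0000

Derivation:
After op 1 tick(7): ref=7.0000 raw=[10.5000 5.6000 14.0000]
After op 2 sync(0): ref=7.0000 raw=[7.0000 5.6000 14.0000]
After op 3 sync(1): ref=7.0000 raw=[7.0000 7.0000 14.0000]
After op 4 tick(1): ref=8.0000 raw=[8.5000 7.8000 16.0000]
After op 5 tick(7): ref=15.0000 raw=[19.0000 13.4000 30.0000]
After op 6 tick(10): ref=25.0000 raw=[34.0000 21.4000 50.0000]
Wrap final raw readings (mod 12): 34.0000 mod 12 = 10.0000; 21.4000 mod 12 = 9.4000; 50.0000 mod 12 = 2.0000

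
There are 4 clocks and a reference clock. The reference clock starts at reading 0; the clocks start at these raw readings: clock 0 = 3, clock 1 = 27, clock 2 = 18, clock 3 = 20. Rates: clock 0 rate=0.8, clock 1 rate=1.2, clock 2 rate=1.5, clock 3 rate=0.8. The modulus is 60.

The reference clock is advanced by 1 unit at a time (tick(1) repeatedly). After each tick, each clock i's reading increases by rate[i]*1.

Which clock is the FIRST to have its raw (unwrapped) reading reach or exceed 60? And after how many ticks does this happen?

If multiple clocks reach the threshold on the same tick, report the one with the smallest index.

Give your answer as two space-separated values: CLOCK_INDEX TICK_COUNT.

Answer: 1 28

Derivation:
clock 0: start=3, rate=0.8, needs 60-3 = 57; ticks = ceil(57/0.8) = ceil(71.2500) = 72; reading at tick 72 = 3 + 0.8*72 = 60.6000
clock 1: start=27, rate=1.2, needs 60-27 = 33; ticks = ceil(33/1.2) = ceil(27.5000) = 28; reading at tick 28 = 27 + 1.2*28 = 60.6000
clock 2: start=18, rate=1.5, needs 60-18 = 42; ticks = ceil(42/1.5) = ceil(28.0000) = 28; reading at tick 28 = 18 + 1.5*28 = 60.0000
clock 3: start=20, rate=0.8, needs 60-20 = 40; ticks = ceil(40/0.8) = ceil(50.0000) = 50; reading at tick 50 = 20 + 0.8*50 = 60.0000
Minimum tick count = 28; winners = [1, 2]; smallest index = 1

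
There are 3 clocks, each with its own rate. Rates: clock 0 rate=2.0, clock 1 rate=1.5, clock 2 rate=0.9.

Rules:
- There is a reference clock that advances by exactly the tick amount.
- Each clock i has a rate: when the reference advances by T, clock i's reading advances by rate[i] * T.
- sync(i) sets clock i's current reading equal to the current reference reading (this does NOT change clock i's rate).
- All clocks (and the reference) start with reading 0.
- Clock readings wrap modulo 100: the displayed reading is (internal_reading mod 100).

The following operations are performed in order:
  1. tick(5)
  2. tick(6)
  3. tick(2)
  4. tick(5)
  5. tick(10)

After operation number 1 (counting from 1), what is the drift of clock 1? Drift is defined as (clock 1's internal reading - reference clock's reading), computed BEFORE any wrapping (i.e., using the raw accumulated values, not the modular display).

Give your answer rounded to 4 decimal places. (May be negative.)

Answer: 2.5000

Derivation:
After op 1 tick(5): ref=5.0000 raw=[10.0000 7.5000 4.5000]
Drift of clock 1 after op 1: 7.5000 - 5.0000 = 2.5000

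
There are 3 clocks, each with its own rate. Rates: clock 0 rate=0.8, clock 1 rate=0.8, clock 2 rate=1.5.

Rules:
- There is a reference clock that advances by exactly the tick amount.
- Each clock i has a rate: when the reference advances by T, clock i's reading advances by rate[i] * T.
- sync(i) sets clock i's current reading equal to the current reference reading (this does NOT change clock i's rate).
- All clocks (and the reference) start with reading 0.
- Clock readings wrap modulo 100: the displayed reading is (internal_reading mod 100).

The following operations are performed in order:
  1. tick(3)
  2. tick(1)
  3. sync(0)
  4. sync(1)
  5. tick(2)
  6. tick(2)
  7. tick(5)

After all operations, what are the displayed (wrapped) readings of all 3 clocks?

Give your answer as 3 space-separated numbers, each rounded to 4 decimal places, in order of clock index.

Answer: 11.2000 11.2000 19.5000

Derivation:
After op 1 tick(3): ref=3.0000 raw=[2.4000 2.4000 4.5000]
After op 2 tick(1): ref=4.0000 raw=[3.2000 3.2000 6.0000]
After op 3 sync(0): ref=4.0000 raw=[4.0000 3.2000 6.0000]
After op 4 sync(1): ref=4.0000 raw=[4.0000 4.0000 6.0000]
After op 5 tick(2): ref=6.0000 raw=[5.6000 5.6000 9.0000]
After op 6 tick(2): ref=8.0000 raw=[7.2000 7.2000 12.0000]
After op 7 tick(5): ref=13.0000 raw=[11.2000 11.2000 19.5000]
Wrap final raw readings (mod 100): 11.2000 mod 100 = 11.2000; 11.2000 mod 100 = 11.2000; 19.5000 mod 100 = 19.5000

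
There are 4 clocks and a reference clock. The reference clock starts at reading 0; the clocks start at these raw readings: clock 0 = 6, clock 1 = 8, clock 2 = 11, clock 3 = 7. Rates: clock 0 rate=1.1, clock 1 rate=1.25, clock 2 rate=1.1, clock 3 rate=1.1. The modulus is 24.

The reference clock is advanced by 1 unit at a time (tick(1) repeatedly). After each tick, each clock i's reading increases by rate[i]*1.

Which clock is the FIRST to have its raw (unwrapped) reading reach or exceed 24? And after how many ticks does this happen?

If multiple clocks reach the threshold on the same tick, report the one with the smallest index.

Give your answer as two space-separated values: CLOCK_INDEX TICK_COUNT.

Answer: 2 12

Derivation:
clock 0: start=6, rate=1.1, needs 24-6 = 18; ticks = ceil(18/1.1) = ceil(16.3636) = 17; reading at tick 17 = 6 + 1.1*17 = 24.7000
clock 1: start=8, rate=1.25, needs 24-8 = 16; ticks = ceil(16/1.25) = ceil(12.8000) = 13; reading at tick 13 = 8 + 1.25*13 = 24.2500
clock 2: start=11, rate=1.1, needs 24-11 = 13; ticks = ceil(13/1.1) = ceil(11.8182) = 12; reading at tick 12 = 11 + 1.1*12 = 24.2000
clock 3: start=7, rate=1.1, needs 24-7 = 17; ticks = ceil(17/1.1) = ceil(15.4545) = 16; reading at tick 16 = 7 + 1.1*16 = 24.6000
Minimum tick count = 12; winners = [2]; smallest index = 2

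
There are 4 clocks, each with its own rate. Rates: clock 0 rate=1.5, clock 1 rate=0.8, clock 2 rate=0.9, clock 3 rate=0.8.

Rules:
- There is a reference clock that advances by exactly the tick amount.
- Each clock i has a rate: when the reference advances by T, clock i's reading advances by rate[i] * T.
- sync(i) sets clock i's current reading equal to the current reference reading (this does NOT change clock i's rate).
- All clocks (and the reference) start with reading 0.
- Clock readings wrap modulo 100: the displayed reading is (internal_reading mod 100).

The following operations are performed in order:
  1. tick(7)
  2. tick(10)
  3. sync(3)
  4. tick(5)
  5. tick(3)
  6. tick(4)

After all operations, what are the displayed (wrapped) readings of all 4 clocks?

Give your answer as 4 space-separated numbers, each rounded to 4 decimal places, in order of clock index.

After op 1 tick(7): ref=7.0000 raw=[10.5000 5.6000 6.3000 5.6000]
After op 2 tick(10): ref=17.0000 raw=[25.5000 13.6000 15.3000 13.6000]
After op 3 sync(3): ref=17.0000 raw=[25.5000 13.6000 15.3000 17.0000]
After op 4 tick(5): ref=22.0000 raw=[33.0000 17.6000 19.8000 21.0000]
After op 5 tick(3): ref=25.0000 raw=[37.5000 20.0000 22.5000 23.4000]
After op 6 tick(4): ref=29.0000 raw=[43.5000 23.2000 26.1000 26.6000]
Wrap final raw readings (mod 100): 43.5000 mod 100 = 43.5000; 23.2000 mod 100 = 23.2000; 26.1000 mod 100 = 26.1000; 26.6000 mod 100 = 26.6000

Answer: 43.5000 23.2000 26.1000 26.6000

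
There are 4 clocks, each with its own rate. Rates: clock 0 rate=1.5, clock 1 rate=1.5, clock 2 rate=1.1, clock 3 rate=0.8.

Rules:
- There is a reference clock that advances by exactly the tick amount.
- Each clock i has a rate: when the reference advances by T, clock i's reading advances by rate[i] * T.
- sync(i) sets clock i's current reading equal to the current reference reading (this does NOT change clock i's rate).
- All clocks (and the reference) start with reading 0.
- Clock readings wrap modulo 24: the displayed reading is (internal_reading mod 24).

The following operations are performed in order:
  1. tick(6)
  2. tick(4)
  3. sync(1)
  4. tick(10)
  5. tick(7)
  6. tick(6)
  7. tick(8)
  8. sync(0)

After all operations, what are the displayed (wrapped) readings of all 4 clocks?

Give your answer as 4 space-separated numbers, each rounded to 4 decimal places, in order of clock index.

Answer: 17.0000 8.5000 21.1000 8.8000

Derivation:
After op 1 tick(6): ref=6.0000 raw=[9.0000 9.0000 6.6000 4.8000]
After op 2 tick(4): ref=10.0000 raw=[15.0000 15.0000 11.0000 8.0000]
After op 3 sync(1): ref=10.0000 raw=[15.0000 10.0000 11.0000 8.0000]
After op 4 tick(10): ref=20.0000 raw=[30.0000 25.0000 22.0000 16.0000]
After op 5 tick(7): ref=27.0000 raw=[40.5000 35.5000 29.7000 21.6000]
After op 6 tick(6): ref=33.0000 raw=[49.5000 44.5000 36.3000 26.4000]
After op 7 tick(8): ref=41.0000 raw=[61.5000 56.5000 45.1000 32.8000]
After op 8 sync(0): ref=41.0000 raw=[41.0000 56.5000 45.1000 32.8000]
Wrap final raw readings (mod 24): 41.0000 mod 24 = 17.0000; 56.5000 mod 24 = 8.5000; 45.1000 mod 24 = 21.1000; 32.8000 mod 24 = 8.8000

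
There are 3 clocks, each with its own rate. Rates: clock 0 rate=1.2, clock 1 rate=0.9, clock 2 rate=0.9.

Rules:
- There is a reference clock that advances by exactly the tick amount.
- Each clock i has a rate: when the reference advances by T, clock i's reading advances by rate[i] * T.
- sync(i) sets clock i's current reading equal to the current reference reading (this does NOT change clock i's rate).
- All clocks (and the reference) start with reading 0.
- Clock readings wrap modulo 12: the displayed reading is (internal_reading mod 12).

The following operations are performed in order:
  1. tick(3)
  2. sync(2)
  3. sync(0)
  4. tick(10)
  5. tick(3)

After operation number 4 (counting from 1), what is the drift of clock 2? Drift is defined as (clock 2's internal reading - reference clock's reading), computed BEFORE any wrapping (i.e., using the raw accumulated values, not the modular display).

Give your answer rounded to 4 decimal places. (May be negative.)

Answer: -1.0000

Derivation:
After op 1 tick(3): ref=3.0000 raw=[3.6000 2.7000 2.7000]
After op 2 sync(2): ref=3.0000 raw=[3.6000 2.7000 3.0000]
After op 3 sync(0): ref=3.0000 raw=[3.0000 2.7000 3.0000]
After op 4 tick(10): ref=13.0000 raw=[15.0000 11.7000 12.0000]
Drift of clock 2 after op 4: 12.0000 - 13.0000 = -1.0000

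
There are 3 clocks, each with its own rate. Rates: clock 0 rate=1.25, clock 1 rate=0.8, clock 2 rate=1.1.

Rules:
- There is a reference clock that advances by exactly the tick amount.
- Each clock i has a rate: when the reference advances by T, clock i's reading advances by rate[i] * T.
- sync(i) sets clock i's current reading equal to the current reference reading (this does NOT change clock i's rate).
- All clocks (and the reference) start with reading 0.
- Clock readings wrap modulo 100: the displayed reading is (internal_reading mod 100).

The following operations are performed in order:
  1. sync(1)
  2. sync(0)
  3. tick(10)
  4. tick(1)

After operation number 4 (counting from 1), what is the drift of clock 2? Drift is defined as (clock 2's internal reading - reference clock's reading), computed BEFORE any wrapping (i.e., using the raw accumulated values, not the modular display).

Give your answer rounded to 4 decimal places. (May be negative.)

Answer: 1.1000

Derivation:
After op 1 sync(1): ref=0.0000 raw=[0.0000 0.0000 0.0000]
After op 2 sync(0): ref=0.0000 raw=[0.0000 0.0000 0.0000]
After op 3 tick(10): ref=10.0000 raw=[12.5000 8.0000 11.0000]
After op 4 tick(1): ref=11.0000 raw=[13.7500 8.8000 12.1000]
Drift of clock 2 after op 4: 12.1000 - 11.0000 = 1.1000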